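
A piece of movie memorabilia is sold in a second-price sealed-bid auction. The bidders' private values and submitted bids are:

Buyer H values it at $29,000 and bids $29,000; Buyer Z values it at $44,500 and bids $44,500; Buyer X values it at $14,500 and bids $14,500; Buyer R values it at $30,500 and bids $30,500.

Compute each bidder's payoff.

Payoffs: Buyer H $0, Buyer Z $14,000, Buyer X $0, Buyer R $0.

Ordered from highest: Buyer Z $44,500; Buyer R $30,500; Buyer H $29,000; Buyer X $14,500.
Buyer Z has the top bid and wins; the price is the second-highest bid, $30,500.
Buyer Z's payoff = $44,500 − $30,500 = $14,000. All other bidders lose, so their payoff is 0.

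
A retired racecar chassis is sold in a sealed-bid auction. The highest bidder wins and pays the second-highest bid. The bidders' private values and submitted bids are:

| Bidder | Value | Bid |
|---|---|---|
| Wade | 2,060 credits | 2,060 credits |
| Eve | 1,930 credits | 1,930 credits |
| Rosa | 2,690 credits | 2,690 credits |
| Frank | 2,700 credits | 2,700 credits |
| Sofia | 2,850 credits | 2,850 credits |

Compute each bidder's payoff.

Payoffs: Wade 0 credits, Eve 0 credits, Rosa 0 credits, Frank 0 credits, Sofia 150 credits.

Ranking the bids: Sofia 2,850 credits > Frank 2,700 credits > Rosa 2,690 credits > Wade 2,060 credits > Eve 1,930 credits.
Sofia has the top bid and wins; the price is the second-highest bid, 2,700 credits.
Sofia's payoff = 2,850 credits − 2,700 credits = 150 credits. All other bidders lose, so their payoff is 0.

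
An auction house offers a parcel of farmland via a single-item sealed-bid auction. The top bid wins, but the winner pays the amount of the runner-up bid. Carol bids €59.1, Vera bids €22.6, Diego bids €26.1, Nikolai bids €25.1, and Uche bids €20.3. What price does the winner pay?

The winner pays €26.1.

Sorted high to low: Carol €59.1 > Diego €26.1 > Nikolai €25.1 > Vera €22.6 > Uche €20.3.
Carol has the highest bid, so Carol wins.
The second-highest bid is €26.1, so that is what Carol pays.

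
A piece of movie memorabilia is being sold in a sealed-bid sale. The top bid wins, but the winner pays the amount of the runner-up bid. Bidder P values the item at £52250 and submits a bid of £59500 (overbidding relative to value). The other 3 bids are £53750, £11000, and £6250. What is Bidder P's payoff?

Payoff = -£1500.

Highest competing bid: £53750.
Bidder P's bid £59500 is the highest overall, so Bidder P wins and pays the second-highest bid, £53750.
Payoff = value − price = £52250 − £53750 = -£1500.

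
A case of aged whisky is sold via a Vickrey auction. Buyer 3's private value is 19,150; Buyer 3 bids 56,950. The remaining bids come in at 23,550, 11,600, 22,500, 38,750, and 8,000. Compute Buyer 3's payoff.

Highest competing bid: 38,750.
Buyer 3's bid 56,950 is the highest overall, so Buyer 3 wins and pays the second-highest bid, 38,750.
Payoff = value − price = 19,150 − 38,750 = -19,600.
Overbidding won the item at a price above value — truthful bidding would have avoided this loss.

-19,600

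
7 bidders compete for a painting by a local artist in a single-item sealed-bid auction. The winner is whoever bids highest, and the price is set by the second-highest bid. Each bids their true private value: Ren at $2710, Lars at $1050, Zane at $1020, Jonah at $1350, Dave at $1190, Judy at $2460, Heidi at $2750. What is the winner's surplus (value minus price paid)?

Bids in descending order: Heidi $2750, then Ren $2710, then Judy $2460, then Jonah $1350, then Dave $1190, then Lars $1050, then Zane $1020.
Heidi wins with the top bid and pays the second-highest, $2710.
Surplus = $2750 − $2710 = $40.

Surplus = $40.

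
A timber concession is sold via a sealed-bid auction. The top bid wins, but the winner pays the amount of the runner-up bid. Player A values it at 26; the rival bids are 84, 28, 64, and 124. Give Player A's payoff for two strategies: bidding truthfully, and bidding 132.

The highest competing bid is 124.
Bidding truthfully at 26: the top bid is 124 (a rival), so Player A loses. Payoff = 0.
Bidding 132: Player A has the top bid, wins, and pays the second-highest bid 124. Payoff = 26 − 124 = -98.

(a) 0  (b) -98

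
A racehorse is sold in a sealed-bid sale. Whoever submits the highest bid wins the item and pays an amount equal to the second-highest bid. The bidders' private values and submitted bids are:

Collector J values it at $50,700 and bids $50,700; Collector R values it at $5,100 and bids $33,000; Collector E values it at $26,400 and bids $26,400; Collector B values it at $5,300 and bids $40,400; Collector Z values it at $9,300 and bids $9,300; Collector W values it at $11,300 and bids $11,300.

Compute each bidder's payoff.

Payoffs: Collector J $10,300, Collector R $0, Collector E $0, Collector B $0, Collector Z $0, Collector W $0.

Bids in descending order: Collector J $50,700 > Collector B $40,400 > Collector R $33,000 > Collector E $26,400 > Collector W $11,300 > Collector Z $9,300.
Collector J has the top bid and wins; the price is the second-highest bid, $40,400.
Collector J's payoff = $50,700 − $40,400 = $10,300. All other bidders lose, so their payoff is 0.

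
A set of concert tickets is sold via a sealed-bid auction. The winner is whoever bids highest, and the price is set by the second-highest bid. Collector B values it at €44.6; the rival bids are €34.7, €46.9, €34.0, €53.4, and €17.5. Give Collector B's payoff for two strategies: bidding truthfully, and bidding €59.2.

(a) €0.0  (b) -€8.8

The highest competing bid is €53.4.
Bidding truthfully at €44.6: the top bid is €53.4 (a rival), so Collector B loses. Payoff = €0.0.
Bidding €59.2: Collector B has the top bid, wins, and pays the second-highest bid €53.4. Payoff = €44.6 − €53.4 = -€8.8.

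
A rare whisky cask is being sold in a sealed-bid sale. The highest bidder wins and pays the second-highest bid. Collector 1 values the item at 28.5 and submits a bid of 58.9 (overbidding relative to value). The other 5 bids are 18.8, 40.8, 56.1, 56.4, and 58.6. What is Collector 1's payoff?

Highest competing bid: 58.6.
Collector 1's bid 58.9 is the highest overall, so Collector 1 wins and pays the second-highest bid, 58.6.
Payoff = value − price = 28.5 − 58.6 = -30.1.

The bidder's payoff: -30.1.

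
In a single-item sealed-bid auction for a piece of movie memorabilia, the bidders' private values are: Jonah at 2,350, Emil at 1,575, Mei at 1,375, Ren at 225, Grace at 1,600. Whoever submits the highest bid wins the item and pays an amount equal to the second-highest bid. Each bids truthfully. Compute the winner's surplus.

Ranking the bids: Jonah 2,350, then Grace 1,600, then Emil 1,575, then Mei 1,375, then Ren 225.
Jonah wins with the top bid and pays the second-highest, 1,600.
Surplus = 2,350 − 1,600 = 750.

Winner's surplus: 750.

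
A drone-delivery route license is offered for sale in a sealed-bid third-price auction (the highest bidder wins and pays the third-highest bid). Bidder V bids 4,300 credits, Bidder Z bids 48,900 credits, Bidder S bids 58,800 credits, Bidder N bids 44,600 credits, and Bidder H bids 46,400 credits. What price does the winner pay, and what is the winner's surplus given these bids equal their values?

Price 46,400 credits; surplus 12,400 credits.

Ordered from highest: Bidder S 58,800 credits; Bidder Z 48,900 credits; Bidder H 46,400 credits; Bidder N 44,600 credits; Bidder V 4,300 credits.
Bidder S is the highest bidder, so Bidder S wins.
Under the third-price rule, the price is the third-highest bid: 46,400 credits.
Surplus = 58,800 credits − 46,400 credits = 12,400 credits.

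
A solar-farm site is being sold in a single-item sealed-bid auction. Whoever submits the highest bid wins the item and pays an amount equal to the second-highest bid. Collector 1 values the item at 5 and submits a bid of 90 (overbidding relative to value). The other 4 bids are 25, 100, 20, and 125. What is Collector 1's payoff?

The bidder's payoff: 0.

Highest competing bid: 125.
Collector 1's bid 90 is not the highest, so Collector 1 loses, pays nothing, and earns zero payoff.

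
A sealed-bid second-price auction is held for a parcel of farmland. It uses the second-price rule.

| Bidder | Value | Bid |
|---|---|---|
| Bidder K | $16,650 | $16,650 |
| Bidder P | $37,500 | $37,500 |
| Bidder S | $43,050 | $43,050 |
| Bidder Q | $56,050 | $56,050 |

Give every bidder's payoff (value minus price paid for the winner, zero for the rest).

Payoffs: Bidder K $0, Bidder P $0, Bidder S $0, Bidder Q $13,000.

Ordered from highest: Bidder Q $56,050 > Bidder S $43,050 > Bidder P $37,500 > Bidder K $16,650.
Bidder Q has the top bid and wins; the price is the second-highest bid, $43,050.
Bidder Q's payoff = $56,050 − $43,050 = $13,000. All other bidders lose, so their payoff is 0.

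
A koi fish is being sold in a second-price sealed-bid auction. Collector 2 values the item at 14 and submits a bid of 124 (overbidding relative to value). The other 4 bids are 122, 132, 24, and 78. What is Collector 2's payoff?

Highest competing bid: 132.
Collector 2's bid 124 is not the highest, so Collector 2 loses, pays nothing, and earns zero payoff.

The bidder's payoff: 0.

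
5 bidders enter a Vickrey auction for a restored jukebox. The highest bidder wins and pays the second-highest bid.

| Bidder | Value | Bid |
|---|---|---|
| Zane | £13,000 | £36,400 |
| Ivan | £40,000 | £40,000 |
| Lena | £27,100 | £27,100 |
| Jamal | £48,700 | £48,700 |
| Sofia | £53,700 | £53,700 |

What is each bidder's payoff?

Payoffs: Zane £0, Ivan £0, Lena £0, Jamal £0, Sofia £5,000.

Ranking the bids: Sofia £53,700 > Jamal £48,700 > Ivan £40,000 > Zane £36,400 > Lena £27,100.
Sofia has the top bid and wins; the price is the second-highest bid, £48,700.
Sofia's payoff = £53,700 − £48,700 = £5,000. All other bidders lose, so their payoff is 0.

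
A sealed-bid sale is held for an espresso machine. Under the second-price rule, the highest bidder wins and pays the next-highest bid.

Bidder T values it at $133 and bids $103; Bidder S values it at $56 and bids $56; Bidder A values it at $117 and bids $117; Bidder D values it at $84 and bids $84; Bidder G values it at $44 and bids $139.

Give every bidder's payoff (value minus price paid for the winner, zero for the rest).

Bidder T $0, Bidder S $0, Bidder A $0, Bidder D $0, Bidder G -$73.

Sorted high to low: Bidder G $139 > Bidder A $117 > Bidder T $103 > Bidder D $84 > Bidder S $56.
Bidder G has the top bid and wins; the price is the second-highest bid, $117.
Bidder G's payoff = $44 − $117 = -$73. All other bidders lose, so their payoff is 0.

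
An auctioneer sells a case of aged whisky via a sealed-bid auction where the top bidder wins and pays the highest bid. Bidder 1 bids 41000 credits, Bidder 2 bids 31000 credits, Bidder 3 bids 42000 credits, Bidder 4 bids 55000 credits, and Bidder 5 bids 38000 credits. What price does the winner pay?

Sorted high to low: Bidder 4 55000 credits > Bidder 3 42000 credits > Bidder 1 41000 credits > Bidder 5 38000 credits > Bidder 2 31000 credits.
Bidder 4 is the highest bidder, so Bidder 4 wins.
Under the first-price rule, the price is the highest bid: 55000 credits.

Price paid: 55000 credits.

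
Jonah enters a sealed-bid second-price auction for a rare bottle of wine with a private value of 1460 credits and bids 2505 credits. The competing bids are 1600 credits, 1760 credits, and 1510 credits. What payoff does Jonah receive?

Highest competing bid: 1760 credits.
Jonah's bid 2505 credits is the highest overall, so Jonah wins and pays the second-highest bid, 1760 credits.
Payoff = value − price = 1460 credits − 1760 credits = -300 credits.

-300 credits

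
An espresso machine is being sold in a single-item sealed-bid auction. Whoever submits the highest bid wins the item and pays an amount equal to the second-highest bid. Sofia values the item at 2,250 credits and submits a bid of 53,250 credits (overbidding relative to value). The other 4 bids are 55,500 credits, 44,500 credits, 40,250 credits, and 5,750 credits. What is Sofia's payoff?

Sofia's payoff: 0 credits.

Highest competing bid: 55,500 credits.
Sofia's bid 53,250 credits is not the highest, so Sofia loses, pays nothing, and earns zero payoff.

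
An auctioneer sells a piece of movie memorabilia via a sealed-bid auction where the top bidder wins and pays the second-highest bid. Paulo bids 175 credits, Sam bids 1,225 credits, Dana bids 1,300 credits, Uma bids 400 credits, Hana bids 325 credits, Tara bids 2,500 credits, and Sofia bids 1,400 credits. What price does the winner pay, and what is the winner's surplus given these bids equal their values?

The winner pays 1,400 credits for a surplus of 1,100 credits.

Bids in descending order: Tara 2,500 credits, then Sofia 1,400 credits, then Dana 1,300 credits, then Sam 1,225 credits, then Uma 400 credits, then Hana 325 credits, then Paulo 175 credits.
Tara is the highest bidder, so Tara wins.
Under the second-price rule, the price is the second-highest bid: 1,400 credits.
Surplus = 2,500 credits − 1,400 credits = 1,100 credits.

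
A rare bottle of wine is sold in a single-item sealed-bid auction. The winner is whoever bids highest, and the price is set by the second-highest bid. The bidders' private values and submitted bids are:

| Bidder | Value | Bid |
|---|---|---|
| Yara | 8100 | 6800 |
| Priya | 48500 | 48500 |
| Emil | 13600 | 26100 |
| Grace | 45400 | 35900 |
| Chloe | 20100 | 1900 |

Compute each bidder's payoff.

Ranking the bids: Priya 48500; Grace 35900; Emil 26100; Yara 6800; Chloe 1900.
Priya has the top bid and wins; the price is the second-highest bid, 35900.
Priya's payoff = 48500 − 35900 = 12600. All other bidders lose, so their payoff is 0.

Payoffs: Yara 0, Priya 12600, Emil 0, Grace 0, Chloe 0.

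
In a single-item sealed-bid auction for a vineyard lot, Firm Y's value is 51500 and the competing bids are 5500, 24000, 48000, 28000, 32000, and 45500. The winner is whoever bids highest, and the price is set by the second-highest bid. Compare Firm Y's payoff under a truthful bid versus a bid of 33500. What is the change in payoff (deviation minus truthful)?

Change in payoff: -3500.

The highest competing bid is 48000.
Bidding truthfully at 51500: Firm Y has the top bid, wins, and pays the second-highest bid 48000. Payoff = 51500 − 48000 = 3500.
Bidding 33500: the top bid is 48000 (a rival), so Firm Y loses. Payoff = 0.
Change = 0 − 3500 = -3500.
This is the dominant-strategy logic: truthful bidding weakly beats any alternative.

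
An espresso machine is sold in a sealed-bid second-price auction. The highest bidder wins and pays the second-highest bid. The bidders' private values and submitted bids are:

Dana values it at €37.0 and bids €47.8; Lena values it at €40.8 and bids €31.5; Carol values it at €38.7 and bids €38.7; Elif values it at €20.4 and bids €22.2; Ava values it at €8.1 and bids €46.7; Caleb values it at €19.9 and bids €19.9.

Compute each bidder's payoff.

Ordered from highest: Dana €47.8, then Ava €46.7, then Carol €38.7, then Lena €31.5, then Elif €22.2, then Caleb €19.9.
Dana has the top bid and wins; the price is the second-highest bid, €46.7.
Dana's payoff = €37.0 − €46.7 = -€9.7. All other bidders lose, so their payoff is 0.

Dana -€9.7, Lena €0.0, Carol €0.0, Elif €0.0, Ava €0.0, Caleb €0.0.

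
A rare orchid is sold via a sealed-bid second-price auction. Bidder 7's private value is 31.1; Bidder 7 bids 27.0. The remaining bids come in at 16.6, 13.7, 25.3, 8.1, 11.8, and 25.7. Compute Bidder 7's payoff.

5.4

Highest competing bid: 25.7.
Bidder 7's bid 27.0 is the highest overall, so Bidder 7 wins and pays the second-highest bid, 25.7.
Payoff = value − price = 31.1 − 25.7 = 5.4.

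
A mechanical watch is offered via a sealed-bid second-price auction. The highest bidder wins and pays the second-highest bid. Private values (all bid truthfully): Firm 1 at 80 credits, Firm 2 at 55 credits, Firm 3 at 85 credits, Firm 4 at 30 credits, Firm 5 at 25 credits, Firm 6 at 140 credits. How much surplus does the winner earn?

Ranking the bids: Firm 6 140 credits; Firm 3 85 credits; Firm 1 80 credits; Firm 2 55 credits; Firm 4 30 credits; Firm 5 25 credits.
Firm 6 wins with the top bid and pays the second-highest, 85 credits.
Surplus = 140 credits − 85 credits = 55 credits.

55 credits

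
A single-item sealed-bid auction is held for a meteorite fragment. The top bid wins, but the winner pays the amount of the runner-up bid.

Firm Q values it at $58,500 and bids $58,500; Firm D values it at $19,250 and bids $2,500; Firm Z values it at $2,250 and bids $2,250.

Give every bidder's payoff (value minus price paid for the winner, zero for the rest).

Firm Q $56,000, Firm D $0, Firm Z $0.

Ordered from highest: Firm Q $58,500, then Firm D $2,500, then Firm Z $2,250.
Firm Q has the top bid and wins; the price is the second-highest bid, $2,500.
Firm Q's payoff = $58,500 − $2,500 = $56,000. All other bidders lose, so their payoff is 0.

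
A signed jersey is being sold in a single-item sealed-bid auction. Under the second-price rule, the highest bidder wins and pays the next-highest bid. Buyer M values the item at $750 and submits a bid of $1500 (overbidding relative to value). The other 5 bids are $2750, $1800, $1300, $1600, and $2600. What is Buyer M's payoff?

Highest competing bid: $2750.
Buyer M's bid $1500 is not the highest, so Buyer M loses, pays nothing, and earns zero payoff.

$0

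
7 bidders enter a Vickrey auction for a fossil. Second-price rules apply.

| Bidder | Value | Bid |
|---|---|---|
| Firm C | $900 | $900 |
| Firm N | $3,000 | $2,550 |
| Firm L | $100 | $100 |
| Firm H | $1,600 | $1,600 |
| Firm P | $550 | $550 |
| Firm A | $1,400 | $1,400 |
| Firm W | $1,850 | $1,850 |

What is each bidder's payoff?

Firm C $0, Firm N $1,150, Firm L $0, Firm H $0, Firm P $0, Firm A $0, Firm W $0.

Ordered from highest: Firm N $2,550, then Firm W $1,850, then Firm H $1,600, then Firm A $1,400, then Firm C $900, then Firm P $550, then Firm L $100.
Firm N has the top bid and wins; the price is the second-highest bid, $1,850.
Firm N's payoff = $3,000 − $1,850 = $1,150. All other bidders lose, so their payoff is 0.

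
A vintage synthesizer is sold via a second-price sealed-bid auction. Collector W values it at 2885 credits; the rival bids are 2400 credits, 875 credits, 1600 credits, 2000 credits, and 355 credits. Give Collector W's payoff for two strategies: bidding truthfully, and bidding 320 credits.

The highest competing bid is 2400 credits.
Bidding truthfully at 2885 credits: Collector W has the top bid, wins, and pays the second-highest bid 2400 credits. Payoff = 2885 credits − 2400 credits = 485 credits.
Bidding 320 credits: the top bid is 2400 credits (a rival), so Collector W loses. Payoff = 0 credits.

Truthful: 485 credits; alternative: 0 credits.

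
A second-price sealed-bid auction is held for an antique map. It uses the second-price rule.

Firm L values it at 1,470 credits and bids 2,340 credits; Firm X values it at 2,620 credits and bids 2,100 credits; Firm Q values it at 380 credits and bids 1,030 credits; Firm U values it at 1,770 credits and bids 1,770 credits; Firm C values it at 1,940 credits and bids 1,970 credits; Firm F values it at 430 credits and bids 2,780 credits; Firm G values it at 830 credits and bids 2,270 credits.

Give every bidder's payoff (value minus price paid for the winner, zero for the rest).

Payoffs: Firm L 0 credits, Firm X 0 credits, Firm Q 0 credits, Firm U 0 credits, Firm C 0 credits, Firm F -1,910 credits, Firm G 0 credits.

Ordered from highest: Firm F 2,780 credits; Firm L 2,340 credits; Firm G 2,270 credits; Firm X 2,100 credits; Firm C 1,970 credits; Firm U 1,770 credits; Firm Q 1,030 credits.
Firm F has the top bid and wins; the price is the second-highest bid, 2,340 credits.
Firm F's payoff = 430 credits − 2,340 credits = -1,910 credits. All other bidders lose, so their payoff is 0.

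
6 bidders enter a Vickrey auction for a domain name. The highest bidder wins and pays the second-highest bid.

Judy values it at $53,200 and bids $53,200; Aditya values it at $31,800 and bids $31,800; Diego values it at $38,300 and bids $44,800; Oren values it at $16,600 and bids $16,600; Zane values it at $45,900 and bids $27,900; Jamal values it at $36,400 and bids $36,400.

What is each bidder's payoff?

Sorted high to low: Judy $53,200, then Diego $44,800, then Jamal $36,400, then Aditya $31,800, then Zane $27,900, then Oren $16,600.
Judy has the top bid and wins; the price is the second-highest bid, $44,800.
Judy's payoff = $53,200 − $44,800 = $8,400. All other bidders lose, so their payoff is 0.

Payoffs: Judy $8,400, Aditya $0, Diego $0, Oren $0, Zane $0, Jamal $0.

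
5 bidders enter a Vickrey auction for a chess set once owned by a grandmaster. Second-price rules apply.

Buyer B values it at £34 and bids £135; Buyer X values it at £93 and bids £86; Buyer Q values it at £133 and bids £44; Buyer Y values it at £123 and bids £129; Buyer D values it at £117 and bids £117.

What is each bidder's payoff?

Payoffs: Buyer B -£95, Buyer X £0, Buyer Q £0, Buyer Y £0, Buyer D £0.

Bids in descending order: Buyer B £135, then Buyer Y £129, then Buyer D £117, then Buyer X £86, then Buyer Q £44.
Buyer B has the top bid and wins; the price is the second-highest bid, £129.
Buyer B's payoff = £34 − £129 = -£95. All other bidders lose, so their payoff is 0.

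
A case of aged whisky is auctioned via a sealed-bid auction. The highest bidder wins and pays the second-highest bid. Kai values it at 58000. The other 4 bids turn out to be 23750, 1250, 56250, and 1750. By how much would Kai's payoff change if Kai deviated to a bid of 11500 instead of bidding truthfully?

Payoff change: -1750.

The highest competing bid is 56250.
Bidding truthfully at 58000: Kai has the top bid, wins, and pays the second-highest bid 56250. Payoff = 58000 − 56250 = 1750.
Bidding 11500: the top bid is 56250 (a rival), so Kai loses. Payoff = 0.
Change = 0 − 1750 = -1750.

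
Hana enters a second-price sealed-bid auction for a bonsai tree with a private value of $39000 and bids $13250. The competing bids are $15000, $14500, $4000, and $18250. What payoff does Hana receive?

$0

Highest competing bid: $18250.
Hana's bid $13250 is not the highest, so Hana loses, pays nothing, and earns zero payoff.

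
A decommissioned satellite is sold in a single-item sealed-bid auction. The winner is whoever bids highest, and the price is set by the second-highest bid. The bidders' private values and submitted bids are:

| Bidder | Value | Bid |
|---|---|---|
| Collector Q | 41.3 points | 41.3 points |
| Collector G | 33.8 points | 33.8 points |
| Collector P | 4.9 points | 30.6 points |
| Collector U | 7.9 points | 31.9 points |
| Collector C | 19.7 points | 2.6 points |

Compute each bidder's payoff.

Payoffs: Collector Q 7.5 points, Collector G 0.0 points, Collector P 0.0 points, Collector U 0.0 points, Collector C 0.0 points.

Sorted high to low: Collector Q 41.3 points, then Collector G 33.8 points, then Collector U 31.9 points, then Collector P 30.6 points, then Collector C 2.6 points.
Collector Q has the top bid and wins; the price is the second-highest bid, 33.8 points.
Collector Q's payoff = 41.3 points − 33.8 points = 7.5 points. All other bidders lose, so their payoff is 0.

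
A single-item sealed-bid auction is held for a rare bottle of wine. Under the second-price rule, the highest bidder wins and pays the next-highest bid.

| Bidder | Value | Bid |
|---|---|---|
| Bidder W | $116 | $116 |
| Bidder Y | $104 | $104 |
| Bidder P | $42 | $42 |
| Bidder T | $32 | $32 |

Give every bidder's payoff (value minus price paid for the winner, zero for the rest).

Ranking the bids: Bidder W $116; Bidder Y $104; Bidder P $42; Bidder T $32.
Bidder W has the top bid and wins; the price is the second-highest bid, $104.
Bidder W's payoff = $116 − $104 = $12. All other bidders lose, so their payoff is 0.

Bidder W $12, Bidder Y $0, Bidder P $0, Bidder T $0.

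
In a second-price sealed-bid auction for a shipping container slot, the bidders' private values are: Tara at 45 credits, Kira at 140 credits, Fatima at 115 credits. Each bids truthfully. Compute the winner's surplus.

Surplus = 25 credits.

Ordered from highest: Kira 140 credits, then Fatima 115 credits, then Tara 45 credits.
Kira wins with the top bid and pays the second-highest, 115 credits.
Surplus = 140 credits − 115 credits = 25 credits.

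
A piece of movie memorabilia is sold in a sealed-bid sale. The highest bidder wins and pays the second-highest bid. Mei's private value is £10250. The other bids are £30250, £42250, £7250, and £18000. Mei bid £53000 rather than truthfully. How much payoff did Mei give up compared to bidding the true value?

The highest competing bid is £42250.
Bidding truthfully at £10250: the top bid is £42250 (a rival), so Mei loses. Payoff = £0.
Bidding £53000: Mei has the top bid, wins, and pays the second-highest bid £42250. Payoff = £10250 − £42250 = -£32000.
Regret = truthful payoff − actual payoff = £0 − -£32000 = £32000.

Regret: £32000.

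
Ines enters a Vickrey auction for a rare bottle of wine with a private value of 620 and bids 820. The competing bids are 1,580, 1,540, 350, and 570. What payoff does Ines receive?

Ines's payoff: 0.

Highest competing bid: 1,580.
Ines's bid 820 is not the highest, so Ines loses, pays nothing, and earns zero payoff.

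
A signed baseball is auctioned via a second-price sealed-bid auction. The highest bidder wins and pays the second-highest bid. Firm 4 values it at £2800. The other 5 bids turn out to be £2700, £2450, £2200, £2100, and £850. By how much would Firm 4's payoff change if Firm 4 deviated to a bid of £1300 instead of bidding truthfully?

-£100

The highest competing bid is £2700.
Bidding truthfully at £2800: Firm 4 has the top bid, wins, and pays the second-highest bid £2700. Payoff = £2800 − £2700 = £100.
Bidding £1300: the top bid is £2700 (a rival), so Firm 4 loses. Payoff = £0.
Change = £0 − £100 = -£100.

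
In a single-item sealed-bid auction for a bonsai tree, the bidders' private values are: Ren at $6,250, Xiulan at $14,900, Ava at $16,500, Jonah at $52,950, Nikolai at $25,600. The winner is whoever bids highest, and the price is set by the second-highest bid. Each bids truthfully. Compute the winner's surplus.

Winner's surplus: $27,350.

Sorted high to low: Jonah $52,950 > Nikolai $25,600 > Ava $16,500 > Xiulan $14,900 > Ren $6,250.
Jonah wins with the top bid and pays the second-highest, $25,600.
Surplus = $52,950 − $25,600 = $27,350.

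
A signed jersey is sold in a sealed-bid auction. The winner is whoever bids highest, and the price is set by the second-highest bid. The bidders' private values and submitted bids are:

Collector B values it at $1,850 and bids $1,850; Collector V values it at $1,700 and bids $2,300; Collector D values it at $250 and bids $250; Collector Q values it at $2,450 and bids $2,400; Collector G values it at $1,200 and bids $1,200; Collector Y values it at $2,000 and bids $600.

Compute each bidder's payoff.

Payoffs: Collector B $0, Collector V $0, Collector D $0, Collector Q $150, Collector G $0, Collector Y $0.

Ranking the bids: Collector Q $2,400 > Collector V $2,300 > Collector B $1,850 > Collector G $1,200 > Collector Y $600 > Collector D $250.
Collector Q has the top bid and wins; the price is the second-highest bid, $2,300.
Collector Q's payoff = $2,450 − $2,300 = $150. All other bidders lose, so their payoff is 0.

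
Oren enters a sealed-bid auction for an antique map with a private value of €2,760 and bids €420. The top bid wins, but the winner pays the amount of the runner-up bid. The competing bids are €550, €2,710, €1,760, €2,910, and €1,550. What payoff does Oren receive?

€0

Highest competing bid: €2,910.
Oren's bid €420 is not the highest, so Oren loses, pays nothing, and earns zero payoff.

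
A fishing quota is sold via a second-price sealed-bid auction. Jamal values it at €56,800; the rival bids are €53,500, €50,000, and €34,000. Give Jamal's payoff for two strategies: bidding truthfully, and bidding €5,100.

(a) €3,300  (b) €0

The highest competing bid is €53,500.
Bidding truthfully at €56,800: Jamal has the top bid, wins, and pays the second-highest bid €53,500. Payoff = €56,800 − €53,500 = €3,300.
Bidding €5,100: the top bid is €53,500 (a rival), so Jamal loses. Payoff = €0.
This is the dominant-strategy logic: truthful bidding weakly beats any alternative.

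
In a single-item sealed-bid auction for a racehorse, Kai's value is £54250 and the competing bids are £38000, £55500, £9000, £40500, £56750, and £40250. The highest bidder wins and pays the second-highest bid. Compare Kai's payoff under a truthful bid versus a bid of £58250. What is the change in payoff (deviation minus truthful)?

Payoff change: -£2500.

The highest competing bid is £56750.
Bidding truthfully at £54250: the top bid is £56750 (a rival), so Kai loses. Payoff = £0.
Bidding £58250: Kai has the top bid, wins, and pays the second-highest bid £56750. Payoff = £54250 − £56750 = -£2500.
Change = -£2500 − £0 = -£2500.
Deviating from a truthful bid can only lose payoff in a second-price auction — never gain.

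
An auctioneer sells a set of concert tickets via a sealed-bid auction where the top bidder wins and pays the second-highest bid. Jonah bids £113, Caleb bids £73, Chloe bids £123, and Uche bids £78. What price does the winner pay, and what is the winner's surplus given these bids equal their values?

Price £113; surplus £10.

Sorted high to low: Chloe £123 > Jonah £113 > Uche £78 > Caleb £73.
Chloe is the highest bidder, so Chloe wins.
Under the second-price rule, the price is the second-highest bid: £113.
Surplus = £123 − £113 = £10.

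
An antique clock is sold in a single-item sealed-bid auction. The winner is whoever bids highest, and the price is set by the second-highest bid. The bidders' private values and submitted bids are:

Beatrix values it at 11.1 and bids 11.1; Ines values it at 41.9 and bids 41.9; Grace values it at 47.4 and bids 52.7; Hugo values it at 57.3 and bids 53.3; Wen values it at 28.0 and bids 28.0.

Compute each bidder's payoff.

Payoffs: Beatrix 0.0, Ines 0.0, Grace 0.0, Hugo 4.6, Wen 0.0.

Bids in descending order: Hugo 53.3 > Grace 52.7 > Ines 41.9 > Wen 28.0 > Beatrix 11.1.
Hugo has the top bid and wins; the price is the second-highest bid, 52.7.
Hugo's payoff = 57.3 − 52.7 = 4.6. All other bidders lose, so their payoff is 0.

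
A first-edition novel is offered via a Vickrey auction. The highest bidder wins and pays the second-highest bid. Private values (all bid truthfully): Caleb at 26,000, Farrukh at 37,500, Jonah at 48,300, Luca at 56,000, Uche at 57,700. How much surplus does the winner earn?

1,700

Bids in descending order: Uche 57,700 > Luca 56,000 > Jonah 48,300 > Farrukh 37,500 > Caleb 26,000.
Uche wins with the top bid and pays the second-highest, 56,000.
Surplus = 57,700 − 56,000 = 1,700.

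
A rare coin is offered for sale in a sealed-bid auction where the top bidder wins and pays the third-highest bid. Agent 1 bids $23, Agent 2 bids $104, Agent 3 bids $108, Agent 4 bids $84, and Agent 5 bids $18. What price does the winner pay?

The winner pays $84.

Bids in descending order: Agent 3 $108, then Agent 2 $104, then Agent 4 $84, then Agent 1 $23, then Agent 5 $18.
Agent 3 is the highest bidder, so Agent 3 wins.
Under the third-price rule, the price is the third-highest bid: $84.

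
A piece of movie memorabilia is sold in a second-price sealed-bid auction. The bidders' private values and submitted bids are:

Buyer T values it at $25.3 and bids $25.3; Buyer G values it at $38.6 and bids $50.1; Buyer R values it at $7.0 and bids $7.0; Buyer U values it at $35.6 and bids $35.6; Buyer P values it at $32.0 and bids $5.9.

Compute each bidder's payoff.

Payoffs: Buyer T $0.0, Buyer G $3.0, Buyer R $0.0, Buyer U $0.0, Buyer P $0.0.

Bids in descending order: Buyer G $50.1 > Buyer U $35.6 > Buyer T $25.3 > Buyer R $7.0 > Buyer P $5.9.
Buyer G has the top bid and wins; the price is the second-highest bid, $35.6.
Buyer G's payoff = $38.6 − $35.6 = $3.0. All other bidders lose, so their payoff is 0.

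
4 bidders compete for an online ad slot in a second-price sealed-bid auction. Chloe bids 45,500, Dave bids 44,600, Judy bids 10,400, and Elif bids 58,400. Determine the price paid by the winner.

The winner pays 45,500.

Ordered from highest: Elif 58,400 > Chloe 45,500 > Dave 44,600 > Judy 10,400.
Elif has the highest bid, so Elif wins.
The second-highest bid is 45,500, so that is what Elif pays.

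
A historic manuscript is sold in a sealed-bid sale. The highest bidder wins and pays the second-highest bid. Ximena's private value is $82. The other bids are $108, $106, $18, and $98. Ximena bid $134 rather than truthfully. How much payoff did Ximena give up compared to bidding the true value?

$26

The highest competing bid is $108.
Bidding truthfully at $82: the top bid is $108 (a rival), so Ximena loses. Payoff = $0.
Bidding $134: Ximena has the top bid, wins, and pays the second-highest bid $108. Payoff = $82 − $108 = -$26.
Regret = truthful payoff − actual payoff = $0 − -$26 = $26.
Deviating from a truthful bid can only lose payoff in a second-price auction — never gain.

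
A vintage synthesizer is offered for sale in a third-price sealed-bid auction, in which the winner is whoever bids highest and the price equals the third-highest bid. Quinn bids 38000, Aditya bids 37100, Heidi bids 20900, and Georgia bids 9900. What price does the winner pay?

20900

Ordered from highest: Quinn 38000, then Aditya 37100, then Heidi 20900, then Georgia 9900.
Quinn is the highest bidder, so Quinn wins.
Under the third-price rule, the price is the third-highest bid: 20900.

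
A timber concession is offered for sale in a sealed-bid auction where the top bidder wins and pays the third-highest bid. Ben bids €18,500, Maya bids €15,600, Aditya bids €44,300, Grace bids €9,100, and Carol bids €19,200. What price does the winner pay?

Sorted high to low: Aditya €44,300, then Carol €19,200, then Ben €18,500, then Maya €15,600, then Grace €9,100.
Aditya is the highest bidder, so Aditya wins.
Under the third-price rule, the price is the third-highest bid: €18,500.

€18,500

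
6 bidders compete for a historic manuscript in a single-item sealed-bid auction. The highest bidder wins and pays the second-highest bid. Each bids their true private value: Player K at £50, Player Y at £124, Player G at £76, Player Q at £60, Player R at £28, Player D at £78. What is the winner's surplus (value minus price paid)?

£46

Ordered from highest: Player Y £124 > Player D £78 > Player G £76 > Player Q £60 > Player K £50 > Player R £28.
Player Y wins with the top bid and pays the second-highest, £78.
Surplus = £124 − £78 = £46.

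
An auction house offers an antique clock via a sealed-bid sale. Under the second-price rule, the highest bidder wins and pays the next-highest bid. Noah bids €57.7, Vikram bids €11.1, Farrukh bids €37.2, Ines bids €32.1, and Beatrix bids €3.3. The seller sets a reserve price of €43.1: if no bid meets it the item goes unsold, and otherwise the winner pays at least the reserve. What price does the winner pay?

The winner pays €43.1.

Ranking the bids: Noah €57.7, then Farrukh €37.2, then Ines €32.1, then Vikram €11.1, then Beatrix €3.3.
Noah has the highest bid, so Noah wins.
The second-highest bid is €37.2, but the reserve €43.1 is higher, so the price is the reserve.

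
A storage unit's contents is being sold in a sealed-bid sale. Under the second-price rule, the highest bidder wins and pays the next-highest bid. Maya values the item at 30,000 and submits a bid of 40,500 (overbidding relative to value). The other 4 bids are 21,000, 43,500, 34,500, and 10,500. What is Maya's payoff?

Highest competing bid: 43,500.
Maya's bid 40,500 is not the highest, so Maya loses, pays nothing, and earns zero payoff.

Payoff = 0.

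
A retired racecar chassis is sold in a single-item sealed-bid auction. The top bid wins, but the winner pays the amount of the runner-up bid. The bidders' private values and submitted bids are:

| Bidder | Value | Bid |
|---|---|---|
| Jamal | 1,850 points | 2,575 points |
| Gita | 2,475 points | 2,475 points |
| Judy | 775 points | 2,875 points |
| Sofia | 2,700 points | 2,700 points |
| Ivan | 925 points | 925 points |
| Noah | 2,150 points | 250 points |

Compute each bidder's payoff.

Bids in descending order: Judy 2,875 points; Sofia 2,700 points; Jamal 2,575 points; Gita 2,475 points; Ivan 925 points; Noah 250 points.
Judy has the top bid and wins; the price is the second-highest bid, 2,700 points.
Judy's payoff = 775 points − 2,700 points = -1,925 points. All other bidders lose, so their payoff is 0.

Payoffs: Jamal 0 points, Gita 0 points, Judy -1,925 points, Sofia 0 points, Ivan 0 points, Noah 0 points.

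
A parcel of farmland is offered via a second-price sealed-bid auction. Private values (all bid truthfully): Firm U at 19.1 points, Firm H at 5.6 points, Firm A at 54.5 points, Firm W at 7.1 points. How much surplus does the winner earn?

Surplus = 35.4 points.

Ranking the bids: Firm A 54.5 points; Firm U 19.1 points; Firm W 7.1 points; Firm H 5.6 points.
Firm A wins with the top bid and pays the second-highest, 19.1 points.
Surplus = 54.5 points − 19.1 points = 35.4 points.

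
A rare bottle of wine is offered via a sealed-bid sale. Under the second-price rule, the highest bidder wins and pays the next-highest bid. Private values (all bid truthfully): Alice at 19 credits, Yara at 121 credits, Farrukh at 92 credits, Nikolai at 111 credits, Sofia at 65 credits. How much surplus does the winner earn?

Bids in descending order: Yara 121 credits; Nikolai 111 credits; Farrukh 92 credits; Sofia 65 credits; Alice 19 credits.
Yara wins with the top bid and pays the second-highest, 111 credits.
Surplus = 121 credits − 111 credits = 10 credits.

Surplus = 10 credits.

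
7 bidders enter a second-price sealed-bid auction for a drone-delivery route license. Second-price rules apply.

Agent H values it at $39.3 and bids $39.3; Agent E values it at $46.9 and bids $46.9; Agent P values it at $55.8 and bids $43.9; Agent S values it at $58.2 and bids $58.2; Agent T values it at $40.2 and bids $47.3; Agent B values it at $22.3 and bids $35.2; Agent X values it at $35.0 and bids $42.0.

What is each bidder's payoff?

Ranking the bids: Agent S $58.2, then Agent T $47.3, then Agent E $46.9, then Agent P $43.9, then Agent X $42.0, then Agent H $39.3, then Agent B $35.2.
Agent S has the top bid and wins; the price is the second-highest bid, $47.3.
Agent S's payoff = $58.2 − $47.3 = $10.9. All other bidders lose, so their payoff is 0.

Payoffs: Agent H $0.0, Agent E $0.0, Agent P $0.0, Agent S $10.9, Agent T $0.0, Agent B $0.0, Agent X $0.0.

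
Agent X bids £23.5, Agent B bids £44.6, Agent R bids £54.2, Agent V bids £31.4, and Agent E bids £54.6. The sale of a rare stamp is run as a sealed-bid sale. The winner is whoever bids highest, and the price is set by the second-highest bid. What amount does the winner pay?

The winner pays £54.2.

Ordered from highest: Agent E £54.6, then Agent R £54.2, then Agent B £44.6, then Agent V £31.4, then Agent X £23.5.
Agent E has the highest bid, so Agent E wins.
The second-highest bid is £54.2, so that is what Agent E pays.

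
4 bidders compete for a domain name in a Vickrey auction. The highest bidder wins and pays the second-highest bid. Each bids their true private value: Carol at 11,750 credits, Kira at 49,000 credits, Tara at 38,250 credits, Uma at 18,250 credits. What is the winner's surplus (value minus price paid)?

Ordered from highest: Kira 49,000 credits, then Tara 38,250 credits, then Uma 18,250 credits, then Carol 11,750 credits.
Kira wins with the top bid and pays the second-highest, 38,250 credits.
Surplus = 49,000 credits − 38,250 credits = 10,750 credits.

Surplus = 10,750 credits.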